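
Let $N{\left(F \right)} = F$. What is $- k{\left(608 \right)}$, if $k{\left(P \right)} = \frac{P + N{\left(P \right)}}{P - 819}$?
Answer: $\frac{1216}{211} \approx 5.763$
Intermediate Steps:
$k{\left(P \right)} = \frac{2 P}{-819 + P}$ ($k{\left(P \right)} = \frac{P + P}{P - 819} = \frac{2 P}{-819 + P}$)
$- k{\left(608 \right)} = - \frac{2 \cdot 608}{-819 + 608} = - \frac{2 \cdot 608}{-211} = - \frac{2 \cdot 608 \left(-1\right)}{211} = \left(-1\right) \left(- \frac{1216}{211}\right) = \frac{1216}{211}$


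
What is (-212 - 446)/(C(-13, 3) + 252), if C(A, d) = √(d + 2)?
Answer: -165816/63499 + 658*√5/63499 ≈ -2.5881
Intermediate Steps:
C(A, d) = √(2 + d)
(-212 - 446)/(C(-13, 3) + 252) = (-212 - 446)/(√(2 + 3) + 252) = -658/(√5 + 252) = -658/(252 + √5)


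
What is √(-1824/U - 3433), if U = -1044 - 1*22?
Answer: I*√974791441/533 ≈ 58.577*I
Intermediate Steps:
U = -1066 (U = -1044 - 22 = -1066)
√(-1824/U - 3433) = √(-1824/(-1066) - 3433) = √(-1824*(-1/1066) - 3433) = √(912/533 - 3433) = √(-1828877/533) = I*√974791441/533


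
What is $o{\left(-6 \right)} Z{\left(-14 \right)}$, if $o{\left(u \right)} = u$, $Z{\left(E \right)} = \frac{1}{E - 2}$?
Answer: $\frac{3}{8} \approx 0.375$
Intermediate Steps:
$Z{\left(E \right)} = \frac{1}{-2 + E}$
$o{\left(-6 \right)} Z{\left(-14 \right)} = - \frac{6}{-2 - 14} = - \frac{6}{-16} = \left(-6\right) \left(- \frac{1}{16}\right) = \frac{3}{8}$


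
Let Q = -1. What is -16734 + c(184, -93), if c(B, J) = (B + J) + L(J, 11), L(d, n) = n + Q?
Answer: -16633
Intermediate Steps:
L(d, n) = -1 + n (L(d, n) = n - 1 = -1 + n)
c(B, J) = 10 + B + J (c(B, J) = (B + J) + (-1 + 11) = (B + J) + 10 = 10 + B + J)
-16734 + c(184, -93) = -16734 + (10 + 184 - 93) = -16734 + 101 = -16633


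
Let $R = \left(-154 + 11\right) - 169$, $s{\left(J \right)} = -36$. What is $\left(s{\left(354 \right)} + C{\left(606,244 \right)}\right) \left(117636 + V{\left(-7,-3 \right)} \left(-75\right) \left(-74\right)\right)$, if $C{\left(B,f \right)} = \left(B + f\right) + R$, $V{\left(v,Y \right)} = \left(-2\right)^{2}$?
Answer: $70197672$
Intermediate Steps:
$V{\left(v,Y \right)} = 4$
$R = -312$ ($R = -143 - 169 = -312$)
$C{\left(B,f \right)} = -312 + B + f$ ($C{\left(B,f \right)} = \left(B + f\right) - 312 = -312 + B + f$)
$\left(s{\left(354 \right)} + C{\left(606,244 \right)}\right) \left(117636 + V{\left(-7,-3 \right)} \left(-75\right) \left(-74\right)\right) = \left(-36 + \left(-312 + 606 + 244\right)\right) \left(117636 + 4 \left(-75\right) \left(-74\right)\right) = \left(-36 + 538\right) \left(117636 - -22200\right) = 502 \left(117636 + 22200\right) = 502 \cdot 139836 = 70197672$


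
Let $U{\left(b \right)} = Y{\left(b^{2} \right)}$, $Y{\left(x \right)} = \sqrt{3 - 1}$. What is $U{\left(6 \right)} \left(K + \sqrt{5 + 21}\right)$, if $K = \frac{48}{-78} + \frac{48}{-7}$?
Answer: $\sqrt{2} \left(- \frac{680}{91} + \sqrt{26}\right) \approx -3.3566$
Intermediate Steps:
$Y{\left(x \right)} = \sqrt{2}$
$K = - \frac{680}{91}$ ($K = 48 \left(- \frac{1}{78}\right) + 48 \left(- \frac{1}{7}\right) = - \frac{8}{13} - \frac{48}{7} = - \frac{680}{91} \approx -7.4725$)
$U{\left(b \right)} = \sqrt{2}$
$U{\left(6 \right)} \left(K + \sqrt{5 + 21}\right) = \sqrt{2} \left(- \frac{680}{91} + \sqrt{5 + 21}\right) = \sqrt{2} \left(- \frac{680}{91} + \sqrt{26}\right)$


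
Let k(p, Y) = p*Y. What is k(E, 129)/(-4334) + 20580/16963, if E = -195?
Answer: 515897985/73517642 ≈ 7.0173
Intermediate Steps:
k(p, Y) = Y*p
k(E, 129)/(-4334) + 20580/16963 = (129*(-195))/(-4334) + 20580/16963 = -25155*(-1/4334) + 20580*(1/16963) = 25155/4334 + 20580/16963 = 515897985/73517642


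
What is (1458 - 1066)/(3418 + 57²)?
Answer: 392/6667 ≈ 0.058797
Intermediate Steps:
(1458 - 1066)/(3418 + 57²) = 392/(3418 + 3249) = 392/6667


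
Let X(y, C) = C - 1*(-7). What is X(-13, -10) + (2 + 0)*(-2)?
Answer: -7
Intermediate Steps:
X(y, C) = 7 + C (X(y, C) = C + 7 = 7 + C)
X(-13, -10) + (2 + 0)*(-2) = (7 - 10) + (2 + 0)*(-2) = -3 + 2*(-2) = -3 - 4 = -7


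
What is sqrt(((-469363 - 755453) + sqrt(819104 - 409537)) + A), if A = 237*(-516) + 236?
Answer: sqrt(-1346872 + 29*sqrt(487)) ≈ 1160.3*I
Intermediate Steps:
A = -122056 (A = -122292 + 236 = -122056)
sqrt(((-469363 - 755453) + sqrt(819104 - 409537)) + A) = sqrt(((-469363 - 755453) + sqrt(819104 - 409537)) - 122056) = sqrt((-1224816 + sqrt(409567)) - 122056) = sqrt((-1224816 + 29*sqrt(487)) - 122056) = sqrt(-1346872 + 29*sqrt(487))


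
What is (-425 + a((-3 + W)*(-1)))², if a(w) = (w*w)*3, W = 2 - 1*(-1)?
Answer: 180625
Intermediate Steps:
W = 3 (W = 2 + 1 = 3)
a(w) = 3*w² (a(w) = w²*3 = 3*w²)
(-425 + a((-3 + W)*(-1)))² = (-425 + 3*((-3 + 3)*(-1))²)² = (-425 + 3*(0*(-1))²)² = (-425 + 3*0²)² = (-425 + 3*0)² = (-425 + 0)² = (-425)² = 180625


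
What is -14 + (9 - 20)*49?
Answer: -553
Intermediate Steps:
-14 + (9 - 20)*49 = -14 - 11*49 = -14 - 539 = -553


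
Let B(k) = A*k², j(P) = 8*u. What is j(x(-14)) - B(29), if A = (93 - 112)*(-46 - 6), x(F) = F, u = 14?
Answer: -830796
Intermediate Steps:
j(P) = 112 (j(P) = 8*14 = 112)
A = 988 (A = -19*(-52) = 988)
B(k) = 988*k²
j(x(-14)) - B(29) = 112 - 988*29² = 112 - 988*841 = 112 - 1*830908 = 112 - 830908 = -830796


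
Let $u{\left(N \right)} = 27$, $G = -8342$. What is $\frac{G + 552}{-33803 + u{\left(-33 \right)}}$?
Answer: $\frac{3895}{16888} \approx 0.23064$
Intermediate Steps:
$\frac{G + 552}{-33803 + u{\left(-33 \right)}} = \frac{-8342 + 552}{-33803 + 27} = - \frac{7790}{-33776} = \left(-7790\right) \left(- \frac{1}{33776}\right) = \frac{3895}{16888}$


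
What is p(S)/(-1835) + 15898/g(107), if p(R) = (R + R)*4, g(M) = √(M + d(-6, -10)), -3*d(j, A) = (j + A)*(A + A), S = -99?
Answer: 792/1835 + 15898*√3 ≈ 27537.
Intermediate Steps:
d(j, A) = -2*A*(A + j)/3 (d(j, A) = -(j + A)*(A + A)/3 = -(A + j)*2*A/3 = -2*A*(A + j)/3)
g(M) = √(-320/3 + M) (g(M) = √(M - ⅔*(-10)*(-10 - 6)) = √(M - ⅔*(-10)*(-16)) = √(M - 320/3) = √(-320/3 + M))
p(R) = 8*R (p(R) = (2*R)*4 = 8*R)
p(S)/(-1835) + 15898/g(107) = (8*(-99))/(-1835) + 15898/((√(-960 + 9*107)/3)) = -792*(-1/1835) + 15898/((√(-960 + 963)/3)) = 792/1835 + 15898/((√3/3)) = 792/1835 + 15898*√3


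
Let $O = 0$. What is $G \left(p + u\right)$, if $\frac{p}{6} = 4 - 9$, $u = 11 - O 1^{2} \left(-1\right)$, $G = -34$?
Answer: $646$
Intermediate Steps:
$u = 11$ ($u = 11 - 0 \cdot 1^{2} \left(-1\right) = 11 - 0 \cdot 1 \left(-1\right) = 11 - 0 \left(-1\right) = 11 - 0 = 11 + 0 = 11$)
$p = -30$ ($p = 6 \left(4 - 9\right) = 6 \left(-5\right) = -30$)
$G \left(p + u\right) = - 34 \left(-30 + 11\right) = \left(-34\right) \left(-19\right) = 646$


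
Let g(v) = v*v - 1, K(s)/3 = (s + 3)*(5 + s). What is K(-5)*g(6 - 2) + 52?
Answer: 52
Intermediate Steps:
K(s) = 3*(3 + s)*(5 + s) (K(s) = 3*((s + 3)*(5 + s)) = 3*((3 + s)*(5 + s)) = 3*(3 + s)*(5 + s))
g(v) = -1 + v² (g(v) = v² - 1 = -1 + v²)
K(-5)*g(6 - 2) + 52 = (45 + 3*(-5)² + 24*(-5))*(-1 + (6 - 2)²) + 52 = (45 + 3*25 - 120)*(-1 + 4²) + 52 = (45 + 75 - 120)*(-1 + 16) + 52 = 0*15 + 52 = 0 + 52 = 52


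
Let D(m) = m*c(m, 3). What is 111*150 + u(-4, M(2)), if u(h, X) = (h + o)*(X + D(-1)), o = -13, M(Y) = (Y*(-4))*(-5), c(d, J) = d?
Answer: 15953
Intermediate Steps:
M(Y) = 20*Y (M(Y) = -4*Y*(-5) = 20*Y)
D(m) = m² (D(m) = m*m = m²)
u(h, X) = (1 + X)*(-13 + h) (u(h, X) = (h - 13)*(X + (-1)²) = (-13 + h)*(X + 1) = (-13 + h)*(1 + X) = (1 + X)*(-13 + h))
111*150 + u(-4, M(2)) = 111*150 + (-13 - 4 - 260*2 + (20*2)*(-4)) = 16650 + (-13 - 4 - 13*40 + 40*(-4)) = 16650 + (-13 - 4 - 520 - 160) = 16650 - 697 = 15953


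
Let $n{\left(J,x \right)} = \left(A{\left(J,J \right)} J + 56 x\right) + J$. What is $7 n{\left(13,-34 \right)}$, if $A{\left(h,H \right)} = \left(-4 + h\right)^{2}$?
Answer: $-5866$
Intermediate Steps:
$n{\left(J,x \right)} = J + 56 x + J \left(-4 + J\right)^{2}$ ($n{\left(J,x \right)} = \left(\left(-4 + J\right)^{2} J + 56 x\right) + J = \left(J \left(-4 + J\right)^{2} + 56 x\right) + J = \left(56 x + J \left(-4 + J\right)^{2}\right) + J = J + 56 x + J \left(-4 + J\right)^{2}$)
$7 n{\left(13,-34 \right)} = 7 \left(13 + 56 \left(-34\right) + 13 \left(-4 + 13\right)^{2}\right) = 7 \left(13 - 1904 + 13 \cdot 9^{2}\right) = 7 \left(13 - 1904 + 13 \cdot 81\right) = 7 \left(13 - 1904 + 1053\right) = 7 \left(-838\right) = -5866$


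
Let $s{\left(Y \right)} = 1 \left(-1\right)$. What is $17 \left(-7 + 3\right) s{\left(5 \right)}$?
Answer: $68$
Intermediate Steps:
$s{\left(Y \right)} = -1$
$17 \left(-7 + 3\right) s{\left(5 \right)} = 17 \left(-7 + 3\right) \left(-1\right) = 17 \left(-4\right) \left(-1\right) = \left(-68\right) \left(-1\right) = 68$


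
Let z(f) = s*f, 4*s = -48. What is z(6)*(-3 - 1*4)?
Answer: 504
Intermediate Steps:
s = -12 (s = (1/4)*(-48) = -12)
z(f) = -12*f
z(6)*(-3 - 1*4) = (-12*6)*(-3 - 1*4) = -72*(-3 - 4) = -72*(-7) = 504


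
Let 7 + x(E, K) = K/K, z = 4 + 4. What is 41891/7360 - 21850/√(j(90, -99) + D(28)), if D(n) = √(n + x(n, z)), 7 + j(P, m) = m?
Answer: 41891/7360 + 21850*I/√(106 - √22) ≈ 5.6917 + 2170.8*I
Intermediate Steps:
z = 8
j(P, m) = -7 + m
x(E, K) = -6 (x(E, K) = -7 + K/K = -7 + 1 = -6)
D(n) = √(-6 + n) (D(n) = √(n - 6) = √(-6 + n))
41891/7360 - 21850/√(j(90, -99) + D(28)) = 41891/7360 - 21850/√((-7 - 99) + √(-6 + 28)) = 41891*(1/7360) - 21850/√(-106 + √22) = 41891/7360 - 21850/√(-106 + √22)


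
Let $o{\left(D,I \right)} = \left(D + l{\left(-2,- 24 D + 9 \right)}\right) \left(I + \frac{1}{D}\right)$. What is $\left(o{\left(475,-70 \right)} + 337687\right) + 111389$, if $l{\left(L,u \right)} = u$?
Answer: $\frac{576257184}{475} \approx 1.2132 \cdot 10^{6}$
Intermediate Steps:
$o{\left(D,I \right)} = \left(9 - 23 D\right) \left(I + \frac{1}{D}\right)$ ($o{\left(D,I \right)} = \left(D - \left(-9 + 24 D\right)\right) \left(I + \frac{1}{D}\right) = \left(9 - 23 D\right) \left(I + \frac{1}{D}\right)$)
$\left(o{\left(475,-70 \right)} + 337687\right) + 111389 = \left(\left(-23 + 9 \left(-70\right) + \frac{9}{475} - 10925 \left(-70\right)\right) + 337687\right) + 111389 = \left(\left(-23 - 630 + 9 \cdot \frac{1}{475} + 764750\right) + 337687\right) + 111389 = \left(\left(-23 - 630 + \frac{9}{475} + 764750\right) + 337687\right) + 111389 = \left(\frac{362946084}{475} + 337687\right) + 111389 = \frac{523347409}{475} + 111389 = \frac{576257184}{475}$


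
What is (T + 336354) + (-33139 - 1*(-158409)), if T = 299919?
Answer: 761543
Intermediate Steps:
(T + 336354) + (-33139 - 1*(-158409)) = (299919 + 336354) + (-33139 - 1*(-158409)) = 636273 + (-33139 + 158409) = 636273 + 125270 = 761543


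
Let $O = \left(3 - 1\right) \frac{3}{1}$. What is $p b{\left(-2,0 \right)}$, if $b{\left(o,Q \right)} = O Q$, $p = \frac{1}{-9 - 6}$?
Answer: $0$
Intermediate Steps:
$p = - \frac{1}{15}$ ($p = \frac{1}{-15} = - \frac{1}{15} \approx -0.066667$)
$O = 6$ ($O = 2 \cdot 3 \cdot 1 = 2 \cdot 3 = 6$)
$b{\left(o,Q \right)} = 6 Q$
$p b{\left(-2,0 \right)} = - \frac{6 \cdot 0}{15} = \left(- \frac{1}{15}\right) 0 = 0$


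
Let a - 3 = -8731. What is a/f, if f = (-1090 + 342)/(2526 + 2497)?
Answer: 10960186/187 ≈ 58611.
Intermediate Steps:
a = -8728 (a = 3 - 8731 = -8728)
f = -748/5023 ≈ -0.14892
a/f = -8728/(-748/5023) = -8728*(-5023/748) = 10960186/187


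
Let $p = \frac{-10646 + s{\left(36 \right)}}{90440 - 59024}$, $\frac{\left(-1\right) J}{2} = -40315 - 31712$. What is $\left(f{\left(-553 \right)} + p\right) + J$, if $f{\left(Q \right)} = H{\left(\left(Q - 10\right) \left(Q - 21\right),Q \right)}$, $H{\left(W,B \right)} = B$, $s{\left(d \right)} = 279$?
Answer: $\frac{644031007}{4488} \approx 1.435 \cdot 10^{5}$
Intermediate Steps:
$J = 144054$ ($J = - 2 \left(-40315 - 31712\right) = \left(-2\right) \left(-72027\right) = 144054$)
$p = - \frac{1481}{4488}$ ($p = \frac{-10646 + 279}{90440 - 59024} = - \frac{10367}{31416} = \left(-10367\right) \frac{1}{31416} = - \frac{1481}{4488} \approx -0.32999$)
$f{\left(Q \right)} = Q$
$\left(f{\left(-553 \right)} + p\right) + J = \left(-553 - \frac{1481}{4488}\right) + 144054 = - \frac{2483345}{4488} + 144054 = \frac{644031007}{4488}$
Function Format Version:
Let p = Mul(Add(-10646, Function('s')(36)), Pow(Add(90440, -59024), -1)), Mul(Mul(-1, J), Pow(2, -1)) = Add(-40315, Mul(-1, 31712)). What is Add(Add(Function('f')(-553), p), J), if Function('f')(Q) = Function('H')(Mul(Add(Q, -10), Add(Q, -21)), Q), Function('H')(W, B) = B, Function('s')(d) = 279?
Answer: Rational(644031007, 4488) ≈ 1.4350e+5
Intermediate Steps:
J = 144054 (J = Mul(-2, Add(-40315, Mul(-1, 31712))) = Mul(-2, Add(-40315, -31712)) = Mul(-2, -72027) = 144054)
p = Rational(-1481, 4488) (p = Mul(Add(-10646, 279), Pow(Add(90440, -59024), -1)) = Mul(-10367, Pow(31416, -1)) = Mul(-10367, Rational(1, 31416)) = Rational(-1481, 4488) ≈ -0.32999)
Function('f')(Q) = Q
Add(Add(Function('f')(-553), p), J) = Add(Add(-553, Rational(-1481, 4488)), 144054) = Add(Rational(-2483345, 4488), 144054) = Rational(644031007, 4488)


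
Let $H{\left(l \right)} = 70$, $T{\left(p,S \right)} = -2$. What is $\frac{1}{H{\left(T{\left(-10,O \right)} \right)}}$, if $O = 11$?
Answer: $\frac{1}{70} \approx 0.014286$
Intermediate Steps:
$\frac{1}{H{\left(T{\left(-10,O \right)} \right)}} = \frac{1}{70}$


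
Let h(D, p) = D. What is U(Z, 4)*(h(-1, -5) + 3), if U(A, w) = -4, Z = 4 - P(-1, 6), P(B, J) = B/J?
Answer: -8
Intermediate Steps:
Z = 25/6 (Z = 4 - (-1)/6 = 4 - 1*(-1/6) = 4 + 1/6 = 25/6 ≈ 4.1667)
U(Z, 4)*(h(-1, -5) + 3) = -4*(-1 + 3) = -4*2 = -8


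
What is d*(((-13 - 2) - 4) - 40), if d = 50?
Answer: -2950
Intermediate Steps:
d*(((-13 - 2) - 4) - 40) = 50*(((-13 - 2) - 4) - 40) = 50*((-15 - 4) - 40) = 50*(-19 - 40) = 50*(-59) = -2950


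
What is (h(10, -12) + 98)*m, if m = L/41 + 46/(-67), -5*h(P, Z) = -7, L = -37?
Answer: -433881/2747 ≈ -157.95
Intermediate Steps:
h(P, Z) = 7/5 (h(P, Z) = -⅕*(-7) = 7/5)
m = -4365/2747 (m = -37/41 + 46/(-67) = -37*1/41 + 46*(-1/67) = -37/41 - 46/67 = -4365/2747 ≈ -1.5890)
(h(10, -12) + 98)*m = (7/5 + 98)*(-4365/2747) = (497/5)*(-4365/2747) = -433881/2747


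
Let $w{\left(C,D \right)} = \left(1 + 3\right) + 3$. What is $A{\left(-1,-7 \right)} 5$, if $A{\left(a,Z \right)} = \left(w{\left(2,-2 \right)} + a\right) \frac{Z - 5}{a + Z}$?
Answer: $45$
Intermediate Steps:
$w{\left(C,D \right)} = 7$ ($w{\left(C,D \right)} = 4 + 3 = 7$)
$A{\left(a,Z \right)} = \frac{\left(-5 + Z\right) \left(7 + a\right)}{Z + a}$ ($A{\left(a,Z \right)} = \left(7 + a\right) \frac{Z - 5}{a + Z} = \left(7 + a\right) \frac{-5 + Z}{Z + a} = \frac{\left(-5 + Z\right) \left(7 + a\right)}{Z + a}$)
$A{\left(-1,-7 \right)} 5 = \frac{-35 - -5 + 7 \left(-7\right) - -7}{-7 - 1} \cdot 5 = \frac{-35 + 5 - 49 + 7}{-8} \cdot 5 = \left(- \frac{1}{8}\right) \left(-72\right) 5 = 9 \cdot 5 = 45$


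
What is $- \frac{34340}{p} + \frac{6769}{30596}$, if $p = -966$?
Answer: $\frac{528602747}{14777868} \approx 35.77$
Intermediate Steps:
$- \frac{34340}{p} + \frac{6769}{30596} = - \frac{34340}{-966} + \frac{6769}{30596} = \left(-34340\right) \left(- \frac{1}{966}\right) + 6769 \cdot \frac{1}{30596} = \frac{17170}{483} + \frac{6769}{30596} = \frac{528602747}{14777868}$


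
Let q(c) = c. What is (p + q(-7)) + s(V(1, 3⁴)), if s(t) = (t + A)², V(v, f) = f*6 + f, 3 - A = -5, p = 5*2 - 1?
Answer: 330627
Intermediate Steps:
p = 9 (p = 10 - 1 = 9)
A = 8 (A = 3 - 1*(-5) = 3 + 5 = 8)
V(v, f) = 7*f (V(v, f) = 6*f + f = 7*f)
s(t) = (8 + t)² (s(t) = (t + 8)² = (8 + t)²)
(p + q(-7)) + s(V(1, 3⁴)) = (9 - 7) + (8 + 7*3⁴)² = 2 + (8 + 7*81)² = 2 + (8 + 567)² = 2 + 575² = 2 + 330625 = 330627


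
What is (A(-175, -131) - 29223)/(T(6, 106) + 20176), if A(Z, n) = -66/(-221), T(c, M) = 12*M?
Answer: -6458217/4740008 ≈ -1.3625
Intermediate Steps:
A(Z, n) = 66/221 (A(Z, n) = -66*(-1/221) = 66/221)
(A(-175, -131) - 29223)/(T(6, 106) + 20176) = (66/221 - 29223)/(12*106 + 20176) = -6458217/(221*(1272 + 20176)) = -6458217/221/21448 = -6458217/221*1/21448 = -6458217/4740008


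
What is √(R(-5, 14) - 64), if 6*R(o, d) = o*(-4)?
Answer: I*√546/3 ≈ 7.7889*I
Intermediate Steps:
R(o, d) = -2*o/3 (R(o, d) = (o*(-4))/6 = (-4*o)/6 = -2*o/3)
√(R(-5, 14) - 64) = √(-⅔*(-5) - 64) = √(10/3 - 64) = √(-182/3) = I*√546/3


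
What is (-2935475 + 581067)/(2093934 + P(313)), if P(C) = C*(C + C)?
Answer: -294301/286234 ≈ -1.0282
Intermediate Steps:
P(C) = 2*C² (P(C) = C*(2*C) = 2*C²)
(-2935475 + 581067)/(2093934 + P(313)) = (-2935475 + 581067)/(2093934 + 2*313²) = -2354408/(2093934 + 2*97969) = -2354408/(2093934 + 195938) = -2354408/2289872 = -2354408*1/2289872 = -294301/286234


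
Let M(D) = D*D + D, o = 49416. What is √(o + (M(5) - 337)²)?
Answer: √143665 ≈ 379.03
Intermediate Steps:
M(D) = D + D² (M(D) = D² + D = D + D²)
√(o + (M(5) - 337)²) = √(49416 + (5*(1 + 5) - 337)²) = √(49416 + (5*6 - 337)²) = √(49416 + (30 - 337)²) = √(49416 + (-307)²) = √(49416 + 94249) = √143665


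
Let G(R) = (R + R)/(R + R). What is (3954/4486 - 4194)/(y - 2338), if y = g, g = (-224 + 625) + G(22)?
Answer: 855015/394768 ≈ 2.1659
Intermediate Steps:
G(R) = 1 (G(R) = (2*R)/((2*R)) = (2*R)*(1/(2*R)) = 1)
g = 402 (g = (-224 + 625) + 1 = 401 + 1 = 402)
y = 402
(3954/4486 - 4194)/(y - 2338) = (3954/4486 - 4194)/(402 - 2338) = (3954*(1/4486) - 4194)/(-1936) = (1977/2243 - 4194)*(-1/1936) = -9405165/2243*(-1/1936) = 855015/394768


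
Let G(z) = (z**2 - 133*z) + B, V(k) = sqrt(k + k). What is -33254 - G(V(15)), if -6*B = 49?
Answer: -199655/6 + 133*sqrt(30) ≈ -32547.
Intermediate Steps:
B = -49/6 (B = -1/6*49 = -49/6 ≈ -8.1667)
V(k) = sqrt(2)*sqrt(k) (V(k) = sqrt(2*k) = sqrt(2)*sqrt(k))
G(z) = -49/6 + z**2 - 133*z (G(z) = (z**2 - 133*z) - 49/6 = -49/6 + z**2 - 133*z)
-33254 - G(V(15)) = -33254 - (-49/6 + (sqrt(2)*sqrt(15))**2 - 133*sqrt(2)*sqrt(15)) = -33254 - (-49/6 + (sqrt(30))**2 - 133*sqrt(30)) = -33254 - (-49/6 + 30 - 133*sqrt(30)) = -33254 - (131/6 - 133*sqrt(30)) = -33254 + (-131/6 + 133*sqrt(30)) = -199655/6 + 133*sqrt(30)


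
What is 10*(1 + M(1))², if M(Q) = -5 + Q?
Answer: 90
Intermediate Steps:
10*(1 + M(1))² = 10*(1 + (-5 + 1))² = 10*(1 - 4)² = 10*(-3)² = 10*9 = 90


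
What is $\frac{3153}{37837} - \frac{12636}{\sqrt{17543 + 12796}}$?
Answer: $\frac{3153}{37837} - \frac{4212 \sqrt{3371}}{3371} \approx -72.462$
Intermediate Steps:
$\frac{3153}{37837} - \frac{12636}{\sqrt{17543 + 12796}} = 3153 \cdot \frac{1}{37837} - \frac{12636}{\sqrt{30339}} = \frac{3153}{37837} - \frac{12636}{3 \sqrt{3371}} = \frac{3153}{37837} - 12636 \frac{\sqrt{3371}}{10113} = \frac{3153}{37837} - \frac{4212 \sqrt{3371}}{3371}$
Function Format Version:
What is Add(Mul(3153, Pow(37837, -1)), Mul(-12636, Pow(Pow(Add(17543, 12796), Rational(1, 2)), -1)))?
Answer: Add(Rational(3153, 37837), Mul(Rational(-4212, 3371), Pow(3371, Rational(1, 2)))) ≈ -72.462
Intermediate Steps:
Add(Mul(3153, Pow(37837, -1)), Mul(-12636, Pow(Pow(Add(17543, 12796), Rational(1, 2)), -1))) = Add(Mul(3153, Rational(1, 37837)), Mul(-12636, Pow(Pow(30339, Rational(1, 2)), -1))) = Add(Rational(3153, 37837), Mul(-12636, Pow(Mul(3, Pow(3371, Rational(1, 2))), -1))) = Add(Rational(3153, 37837), Mul(-12636, Mul(Rational(1, 10113), Pow(3371, Rational(1, 2))))) = Add(Rational(3153, 37837), Mul(Rational(-4212, 3371), Pow(3371, Rational(1, 2))))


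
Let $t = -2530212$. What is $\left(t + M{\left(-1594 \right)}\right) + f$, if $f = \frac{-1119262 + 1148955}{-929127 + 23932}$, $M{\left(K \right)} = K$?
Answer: $- \frac{2291778161863}{905195} \approx -2.5318 \cdot 10^{6}$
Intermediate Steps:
$f = - \frac{29693}{905195}$ ($f = \frac{29693}{-905195} = 29693 \left(- \frac{1}{905195}\right) = - \frac{29693}{905195} \approx -0.032803$)
$\left(t + M{\left(-1594 \right)}\right) + f = \left(-2530212 - 1594\right) - \frac{29693}{905195} = -2531806 - \frac{29693}{905195} = - \frac{2291778161863}{905195}$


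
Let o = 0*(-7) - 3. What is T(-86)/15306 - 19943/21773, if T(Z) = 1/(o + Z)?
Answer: -27167054435/29659920882 ≈ -0.91595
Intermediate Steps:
o = -3 (o = 0 - 3 = -3)
T(Z) = 1/(-3 + Z)
T(-86)/15306 - 19943/21773 = 1/(-3 - 86*15306) - 19943/21773 = (1/15306)/(-89) - 19943*1/21773 = -1/89*1/15306 - 19943/21773 = -1/1362234 - 19943/21773 = -27167054435/29659920882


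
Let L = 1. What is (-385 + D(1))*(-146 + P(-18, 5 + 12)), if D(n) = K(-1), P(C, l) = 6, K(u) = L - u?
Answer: 53620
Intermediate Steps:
K(u) = 1 - u
D(n) = 2 (D(n) = 1 - 1*(-1) = 1 + 1 = 2)
(-385 + D(1))*(-146 + P(-18, 5 + 12)) = (-385 + 2)*(-146 + 6) = -383*(-140) = 53620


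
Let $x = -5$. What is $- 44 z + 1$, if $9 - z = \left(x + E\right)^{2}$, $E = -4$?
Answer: $3169$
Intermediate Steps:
$z = -72$ ($z = 9 - \left(-5 - 4\right)^{2} = 9 - \left(-9\right)^{2} = 9 - 81 = -72$)
$- 44 z + 1 = \left(-44\right) \left(-72\right) + 1 = 3168 + 1 = 3169$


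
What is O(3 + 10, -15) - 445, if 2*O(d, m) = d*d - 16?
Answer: -737/2 ≈ -368.50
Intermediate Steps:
O(d, m) = -8 + d²/2 (O(d, m) = (d*d - 16)/2 = (d² - 16)/2 = (-16 + d²)/2 = -8 + d²/2)
O(3 + 10, -15) - 445 = (-8 + (3 + 10)²/2) - 445 = (-8 + (½)*13²) - 445 = (-8 + (½)*169) - 445 = (-8 + 169/2) - 445 = 153/2 - 445 = -737/2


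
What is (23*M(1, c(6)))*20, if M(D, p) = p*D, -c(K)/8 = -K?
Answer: 22080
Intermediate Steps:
c(K) = 8*K (c(K) = -(-8)*K = 8*K)
M(D, p) = D*p
(23*M(1, c(6)))*20 = (23*(1*(8*6)))*20 = (23*(1*48))*20 = (23*48)*20 = 1104*20 = 22080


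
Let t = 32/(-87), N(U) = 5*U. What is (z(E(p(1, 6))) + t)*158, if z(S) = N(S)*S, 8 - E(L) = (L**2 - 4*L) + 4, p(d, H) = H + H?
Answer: 581725664/87 ≈ 6.6865e+6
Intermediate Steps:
p(d, H) = 2*H
t = -32/87 (t = 32*(-1/87) = -32/87 ≈ -0.36782)
E(L) = 4 - L**2 + 4*L (E(L) = 8 - ((L**2 - 4*L) + 4) = 8 - (4 + L**2 - 4*L) = 8 + (-4 - L**2 + 4*L) = 4 - L**2 + 4*L)
z(S) = 5*S**2 (z(S) = (5*S)*S = 5*S**2)
(z(E(p(1, 6))) + t)*158 = (5*(4 - (2*6)**2 + 4*(2*6))**2 - 32/87)*158 = (5*(4 - 1*12**2 + 4*12)**2 - 32/87)*158 = (5*(4 - 1*144 + 48)**2 - 32/87)*158 = (5*(4 - 144 + 48)**2 - 32/87)*158 = (5*(-92)**2 - 32/87)*158 = (5*8464 - 32/87)*158 = (42320 - 32/87)*158 = (3681808/87)*158 = 581725664/87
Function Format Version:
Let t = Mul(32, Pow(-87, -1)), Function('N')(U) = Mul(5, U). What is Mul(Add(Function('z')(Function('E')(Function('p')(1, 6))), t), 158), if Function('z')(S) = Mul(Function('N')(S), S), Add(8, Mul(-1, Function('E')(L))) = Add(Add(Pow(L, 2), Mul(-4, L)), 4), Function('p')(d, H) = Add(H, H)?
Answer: Rational(581725664, 87) ≈ 6.6865e+6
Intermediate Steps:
Function('p')(d, H) = Mul(2, H)
t = Rational(-32, 87) (t = Mul(32, Rational(-1, 87)) = Rational(-32, 87) ≈ -0.36782)
Function('E')(L) = Add(4, Mul(-1, Pow(L, 2)), Mul(4, L)) (Function('E')(L) = Add(8, Mul(-1, Add(Add(Pow(L, 2), Mul(-4, L)), 4))) = Add(8, Mul(-1, Add(4, Pow(L, 2), Mul(-4, L)))) = Add(8, Add(-4, Mul(-1, Pow(L, 2)), Mul(4, L))) = Add(4, Mul(-1, Pow(L, 2)), Mul(4, L)))
Function('z')(S) = Mul(5, Pow(S, 2)) (Function('z')(S) = Mul(Mul(5, S), S) = Mul(5, Pow(S, 2)))
Mul(Add(Function('z')(Function('E')(Function('p')(1, 6))), t), 158) = Mul(Add(Mul(5, Pow(Add(4, Mul(-1, Pow(Mul(2, 6), 2)), Mul(4, Mul(2, 6))), 2)), Rational(-32, 87)), 158) = Mul(Add(Mul(5, Pow(Add(4, Mul(-1, Pow(12, 2)), Mul(4, 12)), 2)), Rational(-32, 87)), 158) = Mul(Add(Mul(5, Pow(Add(4, Mul(-1, 144), 48), 2)), Rational(-32, 87)), 158) = Mul(Add(Mul(5, Pow(Add(4, -144, 48), 2)), Rational(-32, 87)), 158) = Mul(Add(Mul(5, Pow(-92, 2)), Rational(-32, 87)), 158) = Mul(Add(Mul(5, 8464), Rational(-32, 87)), 158) = Mul(Add(42320, Rational(-32, 87)), 158) = Mul(Rational(3681808, 87), 158) = Rational(581725664, 87)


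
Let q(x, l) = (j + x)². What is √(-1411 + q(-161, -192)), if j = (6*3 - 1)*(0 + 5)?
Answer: 3*√485 ≈ 66.068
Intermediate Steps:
j = 85 (j = (18 - 1)*5 = 17*5 = 85)
q(x, l) = (85 + x)²
√(-1411 + q(-161, -192)) = √(-1411 + (85 - 161)²) = √(-1411 + (-76)²) = √(-1411 + 5776) = √4365 = 3*√485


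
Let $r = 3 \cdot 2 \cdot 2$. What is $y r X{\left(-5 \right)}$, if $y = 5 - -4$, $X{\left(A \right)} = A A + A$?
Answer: $2160$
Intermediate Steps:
$X{\left(A \right)} = A + A^{2}$ ($X{\left(A \right)} = A^{2} + A = A + A^{2}$)
$y = 9$ ($y = 5 + 4 = 9$)
$r = 12$ ($r = 6 \cdot 2 = 12$)
$y r X{\left(-5 \right)} = 9 \cdot 12 \left(- 5 \left(1 - 5\right)\right) = 108 \left(\left(-5\right) \left(-4\right)\right) = 108 \cdot 20 = 2160$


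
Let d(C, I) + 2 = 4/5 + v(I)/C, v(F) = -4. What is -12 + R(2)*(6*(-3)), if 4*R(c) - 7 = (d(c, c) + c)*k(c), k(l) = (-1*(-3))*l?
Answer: -111/10 ≈ -11.100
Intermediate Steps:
k(l) = 3*l
d(C, I) = -6/5 - 4/C (d(C, I) = -2 + (4/5 - 4/C) = -6/5 - 4/C)
R(c) = 7/4 + 3*c*(-6/5 + c - 4/c)/4 (R(c) = 7/4 + (((-6/5 - 4/c) + c)*(3*c))/4 = 7/4 + ((-6/5 + c - 4/c)*(3*c))/4 = 7/4 + (3*c*(-6/5 + c - 4/c))/4 = 7/4 + 3*c*(-6/5 + c - 4/c)/4)
-12 + R(2)*(6*(-3)) = -12 + (-5/4 - 9/10*2 + (3/4)*2**2)*(6*(-3)) = -12 + (-5/4 - 9/5 + (3/4)*4)*(-18) = -12 + (-5/4 - 9/5 + 3)*(-18) = -12 - 1/20*(-18) = -12 + 9/10 = -111/10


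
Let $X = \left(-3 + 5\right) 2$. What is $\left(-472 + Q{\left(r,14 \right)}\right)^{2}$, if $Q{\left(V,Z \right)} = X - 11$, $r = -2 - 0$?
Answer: $229441$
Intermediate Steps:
$r = -2$ ($r = -2 + 0 = -2$)
$X = 4$ ($X = 2 \cdot 2 = 4$)
$Q{\left(V,Z \right)} = -7$ ($Q{\left(V,Z \right)} = 4 - 11 = -7$)
$\left(-472 + Q{\left(r,14 \right)}\right)^{2} = \left(-472 - 7\right)^{2} = \left(-479\right)^{2} = 229441$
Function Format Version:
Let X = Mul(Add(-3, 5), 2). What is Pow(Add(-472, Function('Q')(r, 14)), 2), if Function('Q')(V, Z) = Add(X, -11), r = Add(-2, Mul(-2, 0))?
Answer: 229441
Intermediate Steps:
r = -2 (r = Add(-2, 0) = -2)
X = 4 (X = Mul(2, 2) = 4)
Function('Q')(V, Z) = -7 (Function('Q')(V, Z) = Add(4, -11) = -7)
Pow(Add(-472, Function('Q')(r, 14)), 2) = Pow(Add(-472, -7), 2) = Pow(-479, 2) = 229441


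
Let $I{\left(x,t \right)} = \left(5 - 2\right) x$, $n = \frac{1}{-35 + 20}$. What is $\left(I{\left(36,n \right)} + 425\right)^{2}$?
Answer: $284089$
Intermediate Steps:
$n = - \frac{1}{15}$ ($n = \frac{1}{-15} = - \frac{1}{15} \approx -0.066667$)
$I{\left(x,t \right)} = 3 x$
$\left(I{\left(36,n \right)} + 425\right)^{2} = \left(3 \cdot 36 + 425\right)^{2} = \left(108 + 425\right)^{2} = 533^{2} = 284089$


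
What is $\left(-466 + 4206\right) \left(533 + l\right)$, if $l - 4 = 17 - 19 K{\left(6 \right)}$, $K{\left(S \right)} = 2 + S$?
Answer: $1503480$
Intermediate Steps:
$l = -131$ ($l = 4 + \left(17 - 19 \left(2 + 6\right)\right) = 4 + \left(17 - 152\right) = 4 - 135 = -131$)
$\left(-466 + 4206\right) \left(533 + l\right) = \left(-466 + 4206\right) \left(533 - 131\right) = 3740 \cdot 402 = 1503480$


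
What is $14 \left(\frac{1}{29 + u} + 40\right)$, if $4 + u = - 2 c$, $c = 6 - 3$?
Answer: $\frac{10654}{19} \approx 560.74$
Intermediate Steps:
$c = 3$
$u = -10$ ($u = -4 - 6 = -10$)
$14 \left(\frac{1}{29 + u} + 40\right) = 14 \left(\frac{1}{29 - 10} + 40\right) = 14 \left(\frac{1}{19} + 40\right) = 14 \cdot \frac{761}{19} = \frac{10654}{19}$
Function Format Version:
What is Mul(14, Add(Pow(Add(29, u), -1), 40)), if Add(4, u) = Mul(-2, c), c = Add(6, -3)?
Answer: Rational(10654, 19) ≈ 560.74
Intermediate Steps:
c = 3
u = -10 (u = Add(-4, Mul(-2, 3)) = Add(-4, -6) = -10)
Mul(14, Add(Pow(Add(29, u), -1), 40)) = Mul(14, Add(Pow(Add(29, -10), -1), 40)) = Mul(14, Add(Pow(19, -1), 40)) = Mul(14, Add(Rational(1, 19), 40)) = Mul(14, Rational(761, 19)) = Rational(10654, 19)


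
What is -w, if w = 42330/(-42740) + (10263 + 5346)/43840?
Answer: 59430927/93686080 ≈ 0.63436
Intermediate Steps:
w = -59430927/93686080 (w = 42330*(-1/42740) + 15609*(1/43840) = -4233/4274 + 15609/43840 = -59430927/93686080 ≈ -0.63436)
-w = -1*(-59430927/93686080) = 59430927/93686080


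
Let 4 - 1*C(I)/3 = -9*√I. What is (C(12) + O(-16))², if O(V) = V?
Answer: 8764 - 432*√3 ≈ 8015.8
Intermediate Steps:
C(I) = 12 + 27*√I (C(I) = 12 - (-27)*√I = 12 + 27*√I)
(C(12) + O(-16))² = ((12 + 27*√12) - 16)² = ((12 + 27*(2*√3)) - 16)² = ((12 + 54*√3) - 16)² = (-4 + 54*√3)²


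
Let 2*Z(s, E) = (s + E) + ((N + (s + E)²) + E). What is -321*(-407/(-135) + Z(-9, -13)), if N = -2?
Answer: -6544013/90 ≈ -72711.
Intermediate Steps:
Z(s, E) = -1 + E + s/2 + (E + s)²/2 (Z(s, E) = ((s + E) + ((-2 + (s + E)²) + E))/2 = ((E + s) + ((-2 + (E + s)²) + E))/2 = ((E + s) + (-2 + E + (E + s)²))/2 = (-2 + s + (E + s)² + 2*E)/2 = -1 + E + s/2 + (E + s)²/2)
-321*(-407/(-135) + Z(-9, -13)) = -321*(-407/(-135) + (-1 - 13 + (½)*(-9) + (-13 - 9)²/2)) = -321*(-407*(-1/135) + (-1 - 13 - 9/2 + (½)*(-22)²)) = -321*(407/135 + (-1 - 13 - 9/2 + (½)*484)) = -321*(407/135 + (-1 - 13 - 9/2 + 242)) = -321*(407/135 + 447/2) = -321*61159/270 = -6544013/90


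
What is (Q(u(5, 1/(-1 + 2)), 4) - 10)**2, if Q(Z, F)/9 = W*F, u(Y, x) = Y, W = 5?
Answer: 28900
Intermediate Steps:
Q(Z, F) = 45*F (Q(Z, F) = 9*(5*F) = 45*F)
(Q(u(5, 1/(-1 + 2)), 4) - 10)**2 = (45*4 - 10)**2 = (180 - 10)**2 = 170**2 = 28900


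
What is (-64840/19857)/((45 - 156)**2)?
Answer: -64840/244658097 ≈ -0.00026502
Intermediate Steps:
(-64840/19857)/((45 - 156)**2) = (-64840*1/19857)/((-111)**2) = -64840/19857/12321 = -64840/19857*1/12321 = -64840/244658097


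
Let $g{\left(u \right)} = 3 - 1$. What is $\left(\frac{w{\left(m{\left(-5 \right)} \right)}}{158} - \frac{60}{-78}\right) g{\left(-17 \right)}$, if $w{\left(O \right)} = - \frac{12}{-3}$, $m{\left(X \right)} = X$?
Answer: $\frac{1632}{1027} \approx 1.5891$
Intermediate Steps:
$w{\left(O \right)} = 4$ ($w{\left(O \right)} = \left(-12\right) \left(- \frac{1}{3}\right) = 4$)
$g{\left(u \right)} = 2$ ($g{\left(u \right)} = 3 - 1 = 2$)
$\left(\frac{w{\left(m{\left(-5 \right)} \right)}}{158} - \frac{60}{-78}\right) g{\left(-17 \right)} = \left(\frac{4}{158} - \frac{60}{-78}\right) 2 = \left(4 \cdot \frac{1}{158} - - \frac{10}{13}\right) 2 = \left(\frac{2}{79} + \frac{10}{13}\right) 2 = \frac{816}{1027} \cdot 2 = \frac{1632}{1027}$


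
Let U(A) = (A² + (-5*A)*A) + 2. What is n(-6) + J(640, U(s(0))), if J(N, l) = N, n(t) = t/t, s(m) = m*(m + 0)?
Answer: 641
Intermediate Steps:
s(m) = m² (s(m) = m*m = m²)
n(t) = 1
U(A) = 2 - 4*A² (U(A) = (A² - 5*A²) + 2 = -4*A² + 2 = 2 - 4*A²)
n(-6) + J(640, U(s(0))) = 1 + 640 = 641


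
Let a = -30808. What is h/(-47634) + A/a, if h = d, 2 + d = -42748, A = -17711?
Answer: 360114629/244584712 ≈ 1.4724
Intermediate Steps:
d = -42750 (d = -2 - 42748 = -42750)
h = -42750
h/(-47634) + A/a = -42750/(-47634) - 17711/(-30808) = -42750*(-1/47634) - 17711*(-1/30808) = 7125/7939 + 17711/30808 = 360114629/244584712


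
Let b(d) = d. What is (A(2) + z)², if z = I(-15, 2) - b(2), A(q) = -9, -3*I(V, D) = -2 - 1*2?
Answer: 841/9 ≈ 93.444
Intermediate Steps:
I(V, D) = 4/3 (I(V, D) = -(-2 - 1*2)/3 = -(-2 - 2)/3 = -⅓*(-4) = 4/3)
z = -⅔ (z = 4/3 - 1*2 = 4/3 - 2 = -⅔ ≈ -0.66667)
(A(2) + z)² = (-9 - ⅔)² = (-29/3)² = 841/9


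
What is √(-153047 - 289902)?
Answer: 13*I*√2621 ≈ 665.54*I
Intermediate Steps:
√(-153047 - 289902) = √(-442949) = 13*I*√2621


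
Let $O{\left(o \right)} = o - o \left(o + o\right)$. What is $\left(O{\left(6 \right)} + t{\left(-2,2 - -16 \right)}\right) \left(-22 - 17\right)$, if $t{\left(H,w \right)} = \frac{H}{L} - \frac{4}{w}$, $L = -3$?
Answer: $\frac{7670}{3} \approx 2556.7$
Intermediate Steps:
$O{\left(o \right)} = o - 2 o^{2}$ ($O{\left(o \right)} = o - o 2 o = o - 2 o^{2}$)
$t{\left(H,w \right)} = - \frac{4}{w} - \frac{H}{3}$ ($t{\left(H,w \right)} = \frac{H}{-3} - \frac{4}{w} = H \left(- \frac{1}{3}\right) - \frac{4}{w} = - \frac{H}{3} - \frac{4}{w} = - \frac{4}{w} - \frac{H}{3}$)
$\left(O{\left(6 \right)} + t{\left(-2,2 - -16 \right)}\right) \left(-22 - 17\right) = \left(6 \left(1 - 12\right) - \left(- \frac{2}{3} + \frac{4}{2 - -16}\right)\right) \left(-22 - 17\right) = \left(6 \left(1 - 12\right) + \left(- \frac{4}{2 + 16} + \frac{2}{3}\right)\right) \left(-39\right) = \left(6 \left(-11\right) + \left(- \frac{4}{18} + \frac{2}{3}\right)\right) \left(-39\right) = \left(-66 + \left(\left(-4\right) \frac{1}{18} + \frac{2}{3}\right)\right) \left(-39\right) = \left(-66 + \left(- \frac{2}{9} + \frac{2}{3}\right)\right) \left(-39\right) = \left(-66 + \frac{4}{9}\right) \left(-39\right) = \left(- \frac{590}{9}\right) \left(-39\right) = \frac{7670}{3}$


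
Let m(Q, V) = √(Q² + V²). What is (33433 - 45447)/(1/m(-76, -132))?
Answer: -240280*√58 ≈ -1.8299e+6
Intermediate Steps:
(33433 - 45447)/(1/m(-76, -132)) = (33433 - 45447)/(1/(√((-76)² + (-132)²))) = -12014*√(5776 + 17424) = -12014*√23200 = -12014*20*√58 = -240280*√58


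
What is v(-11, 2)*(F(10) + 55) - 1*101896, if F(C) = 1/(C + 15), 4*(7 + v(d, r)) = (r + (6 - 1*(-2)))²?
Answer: -2522632/25 ≈ -1.0091e+5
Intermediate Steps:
v(d, r) = -7 + (8 + r)²/4 (v(d, r) = -7 + (r + (6 - 1*(-2)))²/4 = -7 + (r + (6 + 2))²/4 = -7 + (r + 8)²/4 = -7 + (8 + r)²/4)
F(C) = 1/(15 + C)
v(-11, 2)*(F(10) + 55) - 1*101896 = (-7 + (8 + 2)²/4)*(1/(15 + 10) + 55) - 1*101896 = (-7 + (¼)*10²)*(1/25 + 55) - 101896 = (-7 + (¼)*100)*(1/25 + 55) - 101896 = (-7 + 25)*(1376/25) - 101896 = 18*(1376/25) - 101896 = 24768/25 - 101896 = -2522632/25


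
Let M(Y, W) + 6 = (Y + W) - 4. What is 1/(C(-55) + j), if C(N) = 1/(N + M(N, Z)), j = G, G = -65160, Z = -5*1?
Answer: -125/8145001 ≈ -1.5347e-5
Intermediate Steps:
Z = -5
j = -65160
M(Y, W) = -10 + W + Y (M(Y, W) = -6 + ((Y + W) - 4) = -6 + ((W + Y) - 4) = -6 + (-4 + W + Y) = -10 + W + Y)
C(N) = 1/(-15 + 2*N) (C(N) = 1/(N + (-10 - 5 + N)) = 1/(N + (-15 + N)) = 1/(-15 + 2*N))
1/(C(-55) + j) = 1/(1/(-15 + 2*(-55)) - 65160) = 1/(1/(-15 - 110) - 65160) = 1/(1/(-125) - 65160) = 1/(-1/125 - 65160) = 1/(-8145001/125) = -125/8145001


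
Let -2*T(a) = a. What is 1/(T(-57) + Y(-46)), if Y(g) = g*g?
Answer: 2/4289 ≈ 0.00046631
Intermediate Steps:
Y(g) = g**2
T(a) = -a/2
1/(T(-57) + Y(-46)) = 1/(-1/2*(-57) + (-46)**2) = 1/(57/2 + 2116) = 1/(4289/2) = 2/4289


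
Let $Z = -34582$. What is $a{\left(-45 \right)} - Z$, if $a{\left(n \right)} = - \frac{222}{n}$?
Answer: $\frac{518804}{15} \approx 34587.0$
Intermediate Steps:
$a{\left(-45 \right)} - Z = - \frac{222}{-45} - -34582 = \left(-222\right) \left(- \frac{1}{45}\right) + 34582 = \frac{74}{15} + 34582 = \frac{518804}{15}$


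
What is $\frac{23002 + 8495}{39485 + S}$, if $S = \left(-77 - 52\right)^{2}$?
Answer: $\frac{31497}{56126} \approx 0.56118$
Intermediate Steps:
$S = 16641$ ($S = \left(-129\right)^{2} = 16641$)
$\frac{23002 + 8495}{39485 + S} = \frac{23002 + 8495}{39485 + 16641} = \frac{31497}{56126}$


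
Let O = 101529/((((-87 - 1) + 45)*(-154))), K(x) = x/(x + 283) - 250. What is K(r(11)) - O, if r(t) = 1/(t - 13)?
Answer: -992728007/3741430 ≈ -265.33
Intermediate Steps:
r(t) = 1/(-13 + t)
K(x) = -250 + x/(283 + x) (K(x) = x/(283 + x) - 250 = -250 + x/(283 + x))
O = 101529/6622 (O = 101529/(((-88 + 45)*(-154))) = 101529/((-43*(-154))) = 101529/6622 ≈ 15.332)
K(r(11)) - O = (-70750 - 249/(-13 + 11))/(283 + 1/(-13 + 11)) - 1*101529/6622 = (-70750 - 249/(-2))/(283 + 1/(-2)) - 101529/6622 = (-70750 - 249*(-1/2))/(283 - 1/2) - 101529/6622 = (-70750 + 249/2)/(565/2) - 101529/6622 = (2/565)*(-141251/2) - 101529/6622 = -141251/565 - 101529/6622 = -992728007/3741430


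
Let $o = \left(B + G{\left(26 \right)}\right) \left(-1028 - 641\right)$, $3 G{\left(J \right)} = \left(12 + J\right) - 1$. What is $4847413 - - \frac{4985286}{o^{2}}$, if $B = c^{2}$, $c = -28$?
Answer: $\frac{77064611980758604027}{15898090792081} \approx 4.8474 \cdot 10^{6}$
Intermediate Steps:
$G{\left(J \right)} = \frac{11}{3} + \frac{J}{3}$ ($G{\left(J \right)} = \frac{\left(12 + J\right) - 1}{3} = \frac{11 + J}{3} = \frac{11}{3} + \frac{J}{3}$)
$B = 784$ ($B = \left(-28\right)^{2} = 784$)
$o = - \frac{3987241}{3}$ ($o = \left(784 + \left(\frac{11}{3} + \frac{1}{3} \cdot 26\right)\right) \left(-1028 - 641\right) = \left(784 + \left(\frac{11}{3} + \frac{26}{3}\right)\right) \left(-1669\right) = \left(784 + \frac{37}{3}\right) \left(-1669\right) = \frac{2389}{3} \left(-1669\right) = - \frac{3987241}{3} \approx -1.3291 \cdot 10^{6}$)
$4847413 - - \frac{4985286}{o^{2}} = 4847413 - - \frac{4985286}{\left(- \frac{3987241}{3}\right)^{2}} = 4847413 - - \frac{4985286}{\frac{15898090792081}{9}} = 4847413 - \left(-4985286\right) \frac{9}{15898090792081} = 4847413 - - \frac{44867574}{15898090792081} = 4847413 + \frac{44867574}{15898090792081} = \frac{77064611980758604027}{15898090792081}$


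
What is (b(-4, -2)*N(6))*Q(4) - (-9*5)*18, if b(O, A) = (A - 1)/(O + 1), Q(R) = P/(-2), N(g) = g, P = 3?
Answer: 801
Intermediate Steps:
Q(R) = -3/2 (Q(R) = 3/(-2) = 3*(-½) = -3/2)
b(O, A) = (-1 + A)/(1 + O)
(b(-4, -2)*N(6))*Q(4) - (-9*5)*18 = (((-1 - 2)/(1 - 4))*6)*(-3/2) - (-9*5)*18 = ((-3/(-3))*6)*(-3/2) - (-45)*18 = (-⅓*(-3)*6)*(-3/2) - 1*(-810) = (1*6)*(-3/2) + 810 = 6*(-3/2) + 810 = -9 + 810 = 801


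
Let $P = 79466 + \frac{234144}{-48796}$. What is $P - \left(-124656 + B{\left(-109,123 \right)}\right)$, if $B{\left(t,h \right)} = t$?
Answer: $\frac{2491355433}{12199} \approx 2.0423 \cdot 10^{5}$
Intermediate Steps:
$P = \frac{969347198}{12199}$ ($P = 79466 + 234144 \left(- \frac{1}{48796}\right) = 79466 - \frac{58536}{12199} = \frac{969347198}{12199} \approx 79461.0$)
$P - \left(-124656 + B{\left(-109,123 \right)}\right) = \frac{969347198}{12199} + \left(124656 - -109\right) = \frac{969347198}{12199} + \left(124656 + 109\right) = \frac{969347198}{12199} + 124765 = \frac{2491355433}{12199}$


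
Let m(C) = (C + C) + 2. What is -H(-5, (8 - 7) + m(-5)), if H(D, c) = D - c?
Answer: -2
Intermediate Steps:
m(C) = 2 + 2*C (m(C) = 2*C + 2 = 2 + 2*C)
-H(-5, (8 - 7) + m(-5)) = -(-5 - ((8 - 7) + (2 + 2*(-5)))) = -(-5 - (1 + (2 - 10))) = -(-5 - (1 - 8)) = -(-5 - 1*(-7)) = -(-5 + 7) = -1*2 = -2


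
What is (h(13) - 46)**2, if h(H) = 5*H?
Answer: 361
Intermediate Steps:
(h(13) - 46)**2 = (5*13 - 46)**2 = (65 - 46)**2 = 19**2 = 361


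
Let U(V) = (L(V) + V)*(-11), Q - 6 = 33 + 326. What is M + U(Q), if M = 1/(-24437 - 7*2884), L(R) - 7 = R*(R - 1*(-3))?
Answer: -66116935501/44625 ≈ -1.4816e+6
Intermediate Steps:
Q = 365 (Q = 6 + (33 + 326) = 6 + 359 = 365)
L(R) = 7 + R*(3 + R) (L(R) = 7 + R*(R - 1*(-3)) = 7 + R*(R + 3) = 7 + R*(3 + R))
U(V) = -77 - 44*V - 11*V² (U(V) = ((7 + V² + 3*V) + V)*(-11) = (7 + V² + 4*V)*(-11) = -77 - 44*V - 11*V²)
M = -1/44625 (M = 1/(-24437 - 20188) = 1/(-44625) = -1/44625 ≈ -2.2409e-5)
M + U(Q) = -1/44625 + (-77 - 44*365 - 11*365²) = -1/44625 + (-77 - 16060 - 11*133225) = -1/44625 + (-77 - 16060 - 1465475) = -1/44625 - 1481612 = -66116935501/44625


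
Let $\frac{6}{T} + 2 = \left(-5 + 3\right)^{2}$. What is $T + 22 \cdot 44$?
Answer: $971$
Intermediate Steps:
$T = 3$ ($T = \frac{6}{-2 + \left(-5 + 3\right)^{2}} = \frac{6}{-2 + \left(-2\right)^{2}} = \frac{6}{-2 + 4} = \frac{6}{2} = 6 \cdot \frac{1}{2} = 3$)
$T + 22 \cdot 44 = 3 + 22 \cdot 44 = 3 + 968 = 971$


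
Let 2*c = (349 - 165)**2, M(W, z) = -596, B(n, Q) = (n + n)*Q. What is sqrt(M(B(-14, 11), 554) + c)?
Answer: 2*sqrt(4083) ≈ 127.80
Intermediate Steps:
B(n, Q) = 2*Q*n (B(n, Q) = (2*n)*Q = 2*Q*n)
c = 16928 (c = (349 - 165)**2/2 = (1/2)*184**2 = (1/2)*33856 = 16928)
sqrt(M(B(-14, 11), 554) + c) = sqrt(-596 + 16928) = sqrt(16332) = 2*sqrt(4083)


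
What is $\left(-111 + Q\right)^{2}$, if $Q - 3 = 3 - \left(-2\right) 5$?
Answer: $9025$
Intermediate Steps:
$Q = 16$ ($Q = 3 - \left(-3 - 10\right) = 3 + \left(3 - -10\right) = 3 + \left(3 + 10\right) = 3 + 13 = 16$)
$\left(-111 + Q\right)^{2} = \left(-111 + 16\right)^{2} = \left(-95\right)^{2} = 9025$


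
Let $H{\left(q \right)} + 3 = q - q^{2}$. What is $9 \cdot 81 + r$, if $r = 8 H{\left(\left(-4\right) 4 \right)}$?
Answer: $-1471$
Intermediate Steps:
$H{\left(q \right)} = -3 + q - q^{2}$ ($H{\left(q \right)} = -3 - \left(q^{2} - q\right) = -3 + q - q^{2}$)
$r = -2200$ ($r = 8 \left(-3 - 16 - \left(\left(-4\right) 4\right)^{2}\right) = 8 \left(-3 - 16 - \left(-16\right)^{2}\right) = 8 \left(-3 - 16 - 256\right) = 8 \left(-275\right) = -2200$)
$9 \cdot 81 + r = 9 \cdot 81 - 2200 = 729 - 2200 = -1471$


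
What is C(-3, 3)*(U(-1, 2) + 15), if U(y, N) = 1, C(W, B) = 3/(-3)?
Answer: -16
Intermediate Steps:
C(W, B) = -1 (C(W, B) = 3*(-1/3) = -1)
C(-3, 3)*(U(-1, 2) + 15) = -(1 + 15) = -1*16 = -16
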